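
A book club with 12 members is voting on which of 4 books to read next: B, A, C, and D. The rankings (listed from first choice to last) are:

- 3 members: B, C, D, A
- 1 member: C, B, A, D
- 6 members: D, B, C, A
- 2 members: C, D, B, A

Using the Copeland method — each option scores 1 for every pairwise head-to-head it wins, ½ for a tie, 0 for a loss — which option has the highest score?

D

B: beats A and C; loses to D → score 2.
A: loses to B, C, and D → score 0.
C: beats A; ties D; loses to B → score 1.5.
D: beats B and A; ties C → score 2.5.
D has the best pairwise record.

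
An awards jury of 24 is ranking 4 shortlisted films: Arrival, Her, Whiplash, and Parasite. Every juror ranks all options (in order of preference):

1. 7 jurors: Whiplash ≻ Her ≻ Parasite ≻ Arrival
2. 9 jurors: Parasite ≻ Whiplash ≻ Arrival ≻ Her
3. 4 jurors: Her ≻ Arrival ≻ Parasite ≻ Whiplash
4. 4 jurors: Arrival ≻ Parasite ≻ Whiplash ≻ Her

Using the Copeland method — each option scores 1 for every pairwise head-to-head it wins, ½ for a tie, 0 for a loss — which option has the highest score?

Arrival: beats Her; loses to Whiplash and Parasite → score 1.
Her: loses to Arrival, Whiplash, and Parasite → score 0.
Whiplash: beats Arrival and Her; loses to Parasite → score 2.
Parasite: beats Arrival, Her, and Whiplash → score 3.
Parasite has the best pairwise record.

Parasite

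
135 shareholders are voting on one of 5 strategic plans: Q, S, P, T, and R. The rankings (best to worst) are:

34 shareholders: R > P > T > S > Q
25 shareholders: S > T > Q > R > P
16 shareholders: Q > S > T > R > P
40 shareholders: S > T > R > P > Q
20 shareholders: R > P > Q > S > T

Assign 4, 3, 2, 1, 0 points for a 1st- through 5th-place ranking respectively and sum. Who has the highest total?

Q: 34·0 + 25·2 + 16·4 + 40·0 + 20·2 = 154
S: 34·1 + 25·4 + 16·3 + 40·4 + 20·1 = 362
P: 34·3 + 25·0 + 16·0 + 40·1 + 20·3 = 202
T: 34·2 + 25·3 + 16·2 + 40·3 + 20·0 = 295
R: 34·4 + 25·1 + 16·1 + 40·2 + 20·4 = 337
S has the highest Borda score (362).

S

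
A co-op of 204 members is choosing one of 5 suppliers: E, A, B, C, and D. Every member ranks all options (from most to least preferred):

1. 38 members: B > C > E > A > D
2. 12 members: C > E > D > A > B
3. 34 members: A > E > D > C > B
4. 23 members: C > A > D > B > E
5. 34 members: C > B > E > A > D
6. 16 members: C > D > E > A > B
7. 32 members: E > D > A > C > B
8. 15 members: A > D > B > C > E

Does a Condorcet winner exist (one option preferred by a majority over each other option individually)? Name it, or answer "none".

C vs E: 138–66 for C.
C vs A: 123–81 for C.
C vs B: 151–53 for C.
C vs D: 123–81 for C.
C beats every other option head-to-head.

C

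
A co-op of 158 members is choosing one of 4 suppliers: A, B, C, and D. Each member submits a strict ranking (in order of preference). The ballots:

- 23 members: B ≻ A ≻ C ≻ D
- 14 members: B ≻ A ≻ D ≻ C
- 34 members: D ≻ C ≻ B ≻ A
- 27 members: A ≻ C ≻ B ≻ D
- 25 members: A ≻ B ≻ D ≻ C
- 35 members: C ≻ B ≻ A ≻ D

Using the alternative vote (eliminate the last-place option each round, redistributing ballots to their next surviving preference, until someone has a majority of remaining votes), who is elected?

Round 1: A 52, B 37, C 35, D 34. Eliminate D.
Round 2: A 52, B 37, C 69. Eliminate B.
Round 3: A 89, C 69. A has a majority.

A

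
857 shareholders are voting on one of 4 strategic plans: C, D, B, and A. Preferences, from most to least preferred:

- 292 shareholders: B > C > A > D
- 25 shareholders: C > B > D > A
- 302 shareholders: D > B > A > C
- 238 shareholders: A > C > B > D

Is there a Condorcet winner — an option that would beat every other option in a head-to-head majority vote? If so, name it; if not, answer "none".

B

B vs C: 594–263 for B.
B vs D: 555–302 for B.
B vs A: 619–238 for B.
B beats every other option head-to-head.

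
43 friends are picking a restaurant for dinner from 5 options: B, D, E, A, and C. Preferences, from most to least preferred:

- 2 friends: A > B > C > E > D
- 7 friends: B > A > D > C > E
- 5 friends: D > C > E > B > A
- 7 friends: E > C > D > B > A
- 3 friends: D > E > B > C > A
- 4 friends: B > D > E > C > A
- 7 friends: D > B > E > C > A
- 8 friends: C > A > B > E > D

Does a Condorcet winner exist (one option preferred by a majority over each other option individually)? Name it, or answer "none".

D vs B: 22–21 for D.
D vs E: 26–17 for D.
D vs A: 26–17 for D.
D vs C: 26–17 for D.
D beats every other option head-to-head.

D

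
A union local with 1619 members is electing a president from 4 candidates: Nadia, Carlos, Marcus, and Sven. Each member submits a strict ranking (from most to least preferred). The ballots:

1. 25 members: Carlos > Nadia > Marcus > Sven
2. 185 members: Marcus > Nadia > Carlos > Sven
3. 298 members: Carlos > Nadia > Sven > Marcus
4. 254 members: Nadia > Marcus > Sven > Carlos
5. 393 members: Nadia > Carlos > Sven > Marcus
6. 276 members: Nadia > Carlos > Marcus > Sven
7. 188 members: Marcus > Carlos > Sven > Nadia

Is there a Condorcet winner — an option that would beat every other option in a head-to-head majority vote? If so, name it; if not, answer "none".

Nadia vs Carlos: 1108–511 for Nadia.
Nadia vs Marcus: 1246–373 for Nadia.
Nadia vs Sven: 1431–188 for Nadia.
Nadia beats every other option head-to-head.

Nadia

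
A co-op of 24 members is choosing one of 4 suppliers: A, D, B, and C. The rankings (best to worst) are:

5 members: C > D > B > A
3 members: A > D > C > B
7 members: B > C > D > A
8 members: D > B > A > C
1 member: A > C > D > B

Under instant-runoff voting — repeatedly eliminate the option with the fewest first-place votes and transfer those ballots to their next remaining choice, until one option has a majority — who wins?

Round 1: A 4, D 8, B 7, C 5. Eliminate A.
Round 2: D 11, B 7, C 6. Eliminate C.
Round 3: D 17, B 7. D has a majority.

D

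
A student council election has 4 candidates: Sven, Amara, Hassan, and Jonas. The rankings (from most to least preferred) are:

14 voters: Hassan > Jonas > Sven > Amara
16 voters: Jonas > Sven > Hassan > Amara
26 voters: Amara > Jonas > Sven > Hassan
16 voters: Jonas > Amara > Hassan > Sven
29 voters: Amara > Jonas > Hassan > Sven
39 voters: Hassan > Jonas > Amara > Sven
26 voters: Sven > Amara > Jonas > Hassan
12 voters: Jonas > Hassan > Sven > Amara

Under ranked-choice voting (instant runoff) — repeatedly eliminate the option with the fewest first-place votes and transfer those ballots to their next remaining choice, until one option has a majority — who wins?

Amara

Round 1: Sven 26, Amara 55, Hassan 53, Jonas 44. Eliminate Sven.
Round 2: Amara 81, Hassan 53, Jonas 44. Eliminate Jonas.
Round 3: Amara 97, Hassan 81. Amara has a majority.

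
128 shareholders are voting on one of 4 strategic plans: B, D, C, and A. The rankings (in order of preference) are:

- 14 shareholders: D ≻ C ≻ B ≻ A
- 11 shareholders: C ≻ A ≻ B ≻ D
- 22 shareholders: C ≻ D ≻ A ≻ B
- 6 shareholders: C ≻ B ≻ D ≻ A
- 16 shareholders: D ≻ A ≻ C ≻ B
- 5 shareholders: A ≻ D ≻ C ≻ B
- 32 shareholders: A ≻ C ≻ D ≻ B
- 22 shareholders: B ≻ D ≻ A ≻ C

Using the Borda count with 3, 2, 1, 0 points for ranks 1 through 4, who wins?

B: 14·1 + 11·1 + 22·0 + 6·2 + 16·0 + 5·0 + 32·0 + 22·3 = 103
D: 14·3 + 11·0 + 22·2 + 6·1 + 16·3 + 5·2 + 32·1 + 22·2 = 226
C: 14·2 + 11·3 + 22·3 + 6·3 + 16·1 + 5·1 + 32·2 + 22·0 = 230
A: 14·0 + 11·2 + 22·1 + 6·0 + 16·2 + 5·3 + 32·3 + 22·1 = 209
C has the highest Borda score (230).

C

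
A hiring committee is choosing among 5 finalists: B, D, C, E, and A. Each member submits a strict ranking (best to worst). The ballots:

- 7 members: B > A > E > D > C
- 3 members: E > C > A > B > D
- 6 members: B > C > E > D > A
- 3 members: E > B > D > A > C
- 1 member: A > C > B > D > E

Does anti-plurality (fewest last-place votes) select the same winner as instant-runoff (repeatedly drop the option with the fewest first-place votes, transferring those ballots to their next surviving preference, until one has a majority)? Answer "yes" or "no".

Anti-plurality — last-place votes: B 0, D 3, C 10, E 1, A 6. Winner: B.
Instant-runoff — R1 B 13, D 0, C 0, E 6, A 1 (B winner). Winner: B.
The two methods agree.

yes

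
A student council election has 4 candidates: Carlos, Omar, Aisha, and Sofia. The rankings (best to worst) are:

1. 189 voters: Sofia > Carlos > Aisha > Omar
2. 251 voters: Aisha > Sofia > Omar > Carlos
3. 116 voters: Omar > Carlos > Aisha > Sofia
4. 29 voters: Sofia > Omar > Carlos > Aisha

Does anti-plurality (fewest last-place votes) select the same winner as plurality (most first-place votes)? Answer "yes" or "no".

Anti-plurality — last-place votes: Carlos 251, Omar 189, Aisha 29, Sofia 116. Winner: Aisha.
Plurality — first-place votes: Carlos 0, Omar 116, Aisha 251, Sofia 218. Winner: Aisha.
The two methods agree.

yes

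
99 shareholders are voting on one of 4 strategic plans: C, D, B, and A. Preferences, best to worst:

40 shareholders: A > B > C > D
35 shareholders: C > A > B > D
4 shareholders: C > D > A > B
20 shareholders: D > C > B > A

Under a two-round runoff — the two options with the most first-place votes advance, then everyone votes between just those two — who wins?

Round 1 first-place votes: C 39, D 20, B 0, A 40.
A and C advance.
Runoff: A is preferred to C by 40 voters; C by 59.
C wins the runoff.

C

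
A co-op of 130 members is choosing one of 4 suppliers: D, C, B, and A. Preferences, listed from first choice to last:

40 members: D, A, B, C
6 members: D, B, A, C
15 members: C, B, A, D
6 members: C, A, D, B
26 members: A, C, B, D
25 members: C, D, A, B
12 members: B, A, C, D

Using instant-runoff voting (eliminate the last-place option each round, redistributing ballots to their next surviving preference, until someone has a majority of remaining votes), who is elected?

C

Round 1: D 46, C 46, B 12, A 26. Eliminate B.
Round 2: D 46, C 46, A 38. Eliminate A.
Round 3: D 46, C 84. C has a majority.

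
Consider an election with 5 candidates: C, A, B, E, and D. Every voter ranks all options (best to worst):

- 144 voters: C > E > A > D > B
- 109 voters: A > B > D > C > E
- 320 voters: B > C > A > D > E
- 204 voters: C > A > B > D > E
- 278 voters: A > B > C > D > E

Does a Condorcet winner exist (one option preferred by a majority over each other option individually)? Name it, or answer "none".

none

Checking pairwise contests:
B beats C 707–348.
C beats A 668–387.
A beats B 735–320.
C beats E 1055–0.
C beats D 946–109.
Every option loses at least one head-to-head, so there is no Condorcet winner.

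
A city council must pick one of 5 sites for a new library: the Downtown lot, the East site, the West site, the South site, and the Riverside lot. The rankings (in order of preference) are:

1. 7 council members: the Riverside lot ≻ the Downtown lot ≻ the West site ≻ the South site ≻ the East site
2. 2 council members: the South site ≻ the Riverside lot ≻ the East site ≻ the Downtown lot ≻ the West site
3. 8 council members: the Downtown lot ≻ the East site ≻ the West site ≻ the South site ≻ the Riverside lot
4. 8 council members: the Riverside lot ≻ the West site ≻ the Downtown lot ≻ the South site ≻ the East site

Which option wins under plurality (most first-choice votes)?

First-place votes: the Downtown lot 8, the East site 0, the West site 0, the South site 2, the Riverside lot 15.
the Riverside lot has the most first-place votes.

the Riverside lot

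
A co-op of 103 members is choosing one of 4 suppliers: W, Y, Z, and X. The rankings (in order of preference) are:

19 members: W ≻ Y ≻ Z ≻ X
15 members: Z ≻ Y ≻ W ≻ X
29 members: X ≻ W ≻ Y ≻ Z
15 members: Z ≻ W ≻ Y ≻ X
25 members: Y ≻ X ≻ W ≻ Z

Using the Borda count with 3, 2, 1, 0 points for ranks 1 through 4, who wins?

Y

W: 19·3 + 15·1 + 29·2 + 15·2 + 25·1 = 185
Y: 19·2 + 15·2 + 29·1 + 15·1 + 25·3 = 187
Z: 19·1 + 15·3 + 29·0 + 15·3 + 25·0 = 109
X: 19·0 + 15·0 + 29·3 + 15·0 + 25·2 = 137
Y has the highest Borda score (187).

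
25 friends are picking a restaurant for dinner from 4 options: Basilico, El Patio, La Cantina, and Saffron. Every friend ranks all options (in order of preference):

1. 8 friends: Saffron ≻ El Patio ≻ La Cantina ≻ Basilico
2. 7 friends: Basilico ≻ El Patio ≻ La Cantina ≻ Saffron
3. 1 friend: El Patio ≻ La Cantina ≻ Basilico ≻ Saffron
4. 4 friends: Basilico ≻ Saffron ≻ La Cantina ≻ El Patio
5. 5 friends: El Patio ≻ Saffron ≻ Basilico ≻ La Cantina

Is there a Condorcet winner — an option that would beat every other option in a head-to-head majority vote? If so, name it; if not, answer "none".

El Patio

El Patio vs Basilico: 14–11 for El Patio.
El Patio vs La Cantina: 21–4 for El Patio.
El Patio vs Saffron: 13–12 for El Patio.
El Patio beats every other option head-to-head.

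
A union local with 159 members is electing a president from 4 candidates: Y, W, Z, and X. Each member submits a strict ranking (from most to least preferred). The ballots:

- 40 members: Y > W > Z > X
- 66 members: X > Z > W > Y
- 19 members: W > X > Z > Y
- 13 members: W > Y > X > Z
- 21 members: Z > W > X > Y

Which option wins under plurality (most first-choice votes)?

X

First-place votes: Y 40, W 32, Z 21, X 66.
X has the most first-place votes.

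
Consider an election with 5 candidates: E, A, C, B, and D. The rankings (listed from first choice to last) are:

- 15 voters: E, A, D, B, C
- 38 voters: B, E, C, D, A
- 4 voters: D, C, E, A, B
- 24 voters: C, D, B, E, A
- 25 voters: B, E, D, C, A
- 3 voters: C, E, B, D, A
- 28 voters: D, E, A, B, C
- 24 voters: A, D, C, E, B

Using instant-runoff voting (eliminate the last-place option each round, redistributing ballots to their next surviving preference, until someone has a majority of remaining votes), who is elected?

Round 1: E 15, A 24, C 27, B 63, D 32. Eliminate E.
Round 2: A 39, C 27, B 63, D 32. Eliminate C.
Round 3: A 39, B 66, D 56. Eliminate A.
Round 4: B 66, D 95. D has a majority.

D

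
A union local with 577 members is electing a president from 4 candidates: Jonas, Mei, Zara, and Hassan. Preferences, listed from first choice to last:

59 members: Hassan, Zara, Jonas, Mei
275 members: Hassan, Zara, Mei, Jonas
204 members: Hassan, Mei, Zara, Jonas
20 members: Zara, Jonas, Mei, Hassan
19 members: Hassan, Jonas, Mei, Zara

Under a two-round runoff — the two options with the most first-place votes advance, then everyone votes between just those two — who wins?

Round 1 first-place votes: Jonas 0, Mei 0, Zara 20, Hassan 557.
Hassan and Zara advance.
Runoff: Hassan is preferred to Zara by 557 voters; Zara by 20.
Hassan wins the runoff.

Hassan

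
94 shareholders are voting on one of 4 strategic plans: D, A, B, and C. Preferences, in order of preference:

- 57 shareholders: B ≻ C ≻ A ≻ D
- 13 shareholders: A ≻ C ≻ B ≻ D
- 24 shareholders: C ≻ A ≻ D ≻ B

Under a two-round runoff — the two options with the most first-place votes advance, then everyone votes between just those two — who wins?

Round 1 first-place votes: D 0, A 13, B 57, C 24.
B and C advance.
Runoff: B is preferred to C by 57 voters; C by 37.
B wins the runoff.

B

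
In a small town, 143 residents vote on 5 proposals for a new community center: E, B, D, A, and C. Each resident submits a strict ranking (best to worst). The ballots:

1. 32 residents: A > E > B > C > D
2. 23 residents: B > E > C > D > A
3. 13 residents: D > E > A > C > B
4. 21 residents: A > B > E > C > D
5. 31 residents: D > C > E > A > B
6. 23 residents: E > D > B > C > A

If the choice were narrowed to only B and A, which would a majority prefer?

Voters preferring B to A: 46; preferring A to B: 97.
A wins the head-to-head.

A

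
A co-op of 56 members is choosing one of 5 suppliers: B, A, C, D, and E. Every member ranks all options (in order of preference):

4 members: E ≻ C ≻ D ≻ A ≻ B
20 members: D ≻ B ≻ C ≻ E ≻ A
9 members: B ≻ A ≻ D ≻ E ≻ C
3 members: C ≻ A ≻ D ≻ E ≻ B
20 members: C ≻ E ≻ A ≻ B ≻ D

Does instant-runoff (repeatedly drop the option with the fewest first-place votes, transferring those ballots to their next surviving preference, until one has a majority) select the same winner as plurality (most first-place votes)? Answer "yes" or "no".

no

Instant-runoff — R1 B 9, A 0, C 23, D 20, E 4 (A out); R2 B 9, C 23, D 20, E 4 (E out); R3 B 9, C 27, D 20 (B out); R4 C 27, D 29 (D winner). Winner: D.
Plurality — first-place votes: B 9, A 0, C 23, D 20, E 4. Winner: C.
The two methods disagree.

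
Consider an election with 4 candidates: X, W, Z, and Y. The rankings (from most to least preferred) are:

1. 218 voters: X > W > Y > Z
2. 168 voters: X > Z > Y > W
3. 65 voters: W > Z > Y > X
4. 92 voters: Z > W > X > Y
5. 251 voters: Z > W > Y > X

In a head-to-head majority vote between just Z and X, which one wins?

Voters preferring Z to X: 408; preferring X to Z: 386.
Z wins the head-to-head.

Z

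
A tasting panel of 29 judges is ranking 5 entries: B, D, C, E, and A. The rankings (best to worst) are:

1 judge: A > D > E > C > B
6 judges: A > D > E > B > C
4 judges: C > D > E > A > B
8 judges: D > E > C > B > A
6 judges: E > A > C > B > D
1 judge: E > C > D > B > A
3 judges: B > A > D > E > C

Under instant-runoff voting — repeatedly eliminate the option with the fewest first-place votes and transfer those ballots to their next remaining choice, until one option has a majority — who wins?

A

Round 1: B 3, D 8, C 4, E 7, A 7. Eliminate B.
Round 2: D 8, C 4, E 7, A 10. Eliminate C.
Round 3: D 12, E 7, A 10. Eliminate E.
Round 4: D 13, A 16. A has a majority.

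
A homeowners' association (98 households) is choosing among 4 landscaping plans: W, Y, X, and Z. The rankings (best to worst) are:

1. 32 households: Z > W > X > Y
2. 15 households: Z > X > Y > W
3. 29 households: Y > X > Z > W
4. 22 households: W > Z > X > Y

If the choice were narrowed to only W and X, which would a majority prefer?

Voters preferring W to X: 54; preferring X to W: 44.
W wins the head-to-head.

W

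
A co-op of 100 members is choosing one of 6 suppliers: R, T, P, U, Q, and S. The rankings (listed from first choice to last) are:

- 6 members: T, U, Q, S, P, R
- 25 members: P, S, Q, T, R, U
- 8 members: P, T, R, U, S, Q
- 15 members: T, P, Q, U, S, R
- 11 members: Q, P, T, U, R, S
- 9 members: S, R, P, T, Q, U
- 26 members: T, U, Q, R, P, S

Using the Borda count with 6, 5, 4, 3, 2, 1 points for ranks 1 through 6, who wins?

R: 6·1 + 25·2 + 8·4 + 15·1 + 11·2 + 9·5 + 26·3 = 248
T: 6·6 + 25·3 + 8·5 + 15·6 + 11·4 + 9·3 + 26·6 = 468
P: 6·2 + 25·6 + 8·6 + 15·5 + 11·5 + 9·4 + 26·2 = 428
U: 6·5 + 25·1 + 8·3 + 15·3 + 11·3 + 9·1 + 26·5 = 296
Q: 6·4 + 25·4 + 8·1 + 15·4 + 11·6 + 9·2 + 26·4 = 380
S: 6·3 + 25·5 + 8·2 + 15·2 + 11·1 + 9·6 + 26·1 = 280
T has the highest Borda score (468).

T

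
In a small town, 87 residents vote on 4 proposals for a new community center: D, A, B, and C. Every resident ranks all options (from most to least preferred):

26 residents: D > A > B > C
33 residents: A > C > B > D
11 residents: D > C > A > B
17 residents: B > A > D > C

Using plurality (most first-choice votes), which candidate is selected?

D

First-place votes: D 37, A 33, B 17, C 0.
D has the most first-place votes.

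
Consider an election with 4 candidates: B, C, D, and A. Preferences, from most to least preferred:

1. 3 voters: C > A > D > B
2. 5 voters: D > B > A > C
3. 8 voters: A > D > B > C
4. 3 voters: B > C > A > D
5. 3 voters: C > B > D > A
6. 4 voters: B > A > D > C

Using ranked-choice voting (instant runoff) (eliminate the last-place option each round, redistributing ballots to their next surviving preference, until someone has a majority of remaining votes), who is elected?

B

Round 1: B 7, C 6, D 5, A 8. Eliminate D.
Round 2: B 12, C 6, A 8. Eliminate C.
Round 3: B 15, A 11. B has a majority.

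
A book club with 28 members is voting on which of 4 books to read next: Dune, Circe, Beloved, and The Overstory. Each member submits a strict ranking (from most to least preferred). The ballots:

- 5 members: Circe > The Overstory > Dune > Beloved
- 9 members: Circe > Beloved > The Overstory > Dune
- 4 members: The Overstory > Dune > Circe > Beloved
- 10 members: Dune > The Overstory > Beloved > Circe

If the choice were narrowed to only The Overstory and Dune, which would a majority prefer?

The Overstory

Voters preferring The Overstory to Dune: 18; preferring Dune to The Overstory: 10.
The Overstory wins the head-to-head.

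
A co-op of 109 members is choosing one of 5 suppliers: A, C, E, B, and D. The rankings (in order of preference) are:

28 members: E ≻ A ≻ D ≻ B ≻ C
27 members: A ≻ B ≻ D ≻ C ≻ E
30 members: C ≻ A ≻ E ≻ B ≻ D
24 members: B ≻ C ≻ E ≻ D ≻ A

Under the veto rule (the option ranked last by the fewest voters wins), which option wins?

B

Last-place votes: A 24, C 28, E 27, B 0, D 30.
B is ranked last by the fewest voters, so B wins.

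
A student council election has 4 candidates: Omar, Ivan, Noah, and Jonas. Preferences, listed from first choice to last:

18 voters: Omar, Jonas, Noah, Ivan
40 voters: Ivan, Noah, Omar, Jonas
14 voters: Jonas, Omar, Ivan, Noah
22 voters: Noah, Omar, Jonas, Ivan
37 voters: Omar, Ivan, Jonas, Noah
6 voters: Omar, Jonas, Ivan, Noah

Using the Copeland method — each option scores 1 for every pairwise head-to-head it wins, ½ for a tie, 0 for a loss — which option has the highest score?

Omar

Omar: beats Ivan, Noah, and Jonas → score 3.
Ivan: beats Noah and Jonas; loses to Omar → score 2.
Noah: loses to Omar, Ivan, and Jonas → score 0.
Jonas: beats Noah; loses to Omar and Ivan → score 1.
Omar has the best pairwise record.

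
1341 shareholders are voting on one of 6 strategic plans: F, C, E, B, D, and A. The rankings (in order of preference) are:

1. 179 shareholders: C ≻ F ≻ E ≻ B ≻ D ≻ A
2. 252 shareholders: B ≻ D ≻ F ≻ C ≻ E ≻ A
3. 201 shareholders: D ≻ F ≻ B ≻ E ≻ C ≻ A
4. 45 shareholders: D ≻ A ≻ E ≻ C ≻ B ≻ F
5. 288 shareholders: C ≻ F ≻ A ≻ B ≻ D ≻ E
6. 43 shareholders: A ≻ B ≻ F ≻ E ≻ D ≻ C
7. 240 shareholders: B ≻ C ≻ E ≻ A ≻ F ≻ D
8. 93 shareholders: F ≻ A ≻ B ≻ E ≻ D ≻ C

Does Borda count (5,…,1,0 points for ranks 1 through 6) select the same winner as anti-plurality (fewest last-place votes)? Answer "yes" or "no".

yes

Borda — scores: F 4262, C 4090, E 2318, B 4493, D 2841, A 2111. Winner: B.
Anti-plurality — last-place votes: F 45, C 136, E 288, B 0, D 240, A 632. Winner: B.
The two methods agree.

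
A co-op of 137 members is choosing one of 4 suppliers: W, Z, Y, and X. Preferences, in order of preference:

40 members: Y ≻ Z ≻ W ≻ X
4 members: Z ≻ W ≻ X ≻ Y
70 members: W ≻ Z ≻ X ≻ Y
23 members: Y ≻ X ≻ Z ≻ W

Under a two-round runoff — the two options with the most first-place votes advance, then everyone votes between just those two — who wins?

Round 1 first-place votes: W 70, Z 4, Y 63, X 0.
W and Y advance.
Runoff: W is preferred to Y by 74 voters; Y by 63.
W wins the runoff.

W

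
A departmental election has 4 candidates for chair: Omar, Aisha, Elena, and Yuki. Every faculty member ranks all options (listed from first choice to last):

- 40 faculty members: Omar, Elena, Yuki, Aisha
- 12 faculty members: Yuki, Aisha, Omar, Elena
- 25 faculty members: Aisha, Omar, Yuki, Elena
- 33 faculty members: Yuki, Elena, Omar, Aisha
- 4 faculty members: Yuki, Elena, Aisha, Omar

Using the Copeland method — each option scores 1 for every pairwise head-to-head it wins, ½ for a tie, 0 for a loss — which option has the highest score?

Omar

Omar: beats Aisha, Elena, and Yuki → score 3.
Aisha: loses to Omar, Elena, and Yuki → score 0.
Elena: beats Aisha; loses to Omar and Yuki → score 1.
Yuki: beats Aisha and Elena; loses to Omar → score 2.
Omar has the best pairwise record.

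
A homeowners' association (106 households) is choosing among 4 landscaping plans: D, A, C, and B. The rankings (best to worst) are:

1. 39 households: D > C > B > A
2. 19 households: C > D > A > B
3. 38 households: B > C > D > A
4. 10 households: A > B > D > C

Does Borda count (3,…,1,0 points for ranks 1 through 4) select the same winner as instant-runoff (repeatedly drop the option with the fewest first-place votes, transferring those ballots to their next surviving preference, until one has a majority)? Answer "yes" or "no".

no

Borda — scores: D 203, A 49, C 211, B 173. Winner: C.
Instant-runoff — R1 D 39, A 10, C 19, B 38 (A out); R2 D 39, C 19, B 48 (C out); R3 D 58, B 48 (D winner). Winner: D.
The two methods disagree.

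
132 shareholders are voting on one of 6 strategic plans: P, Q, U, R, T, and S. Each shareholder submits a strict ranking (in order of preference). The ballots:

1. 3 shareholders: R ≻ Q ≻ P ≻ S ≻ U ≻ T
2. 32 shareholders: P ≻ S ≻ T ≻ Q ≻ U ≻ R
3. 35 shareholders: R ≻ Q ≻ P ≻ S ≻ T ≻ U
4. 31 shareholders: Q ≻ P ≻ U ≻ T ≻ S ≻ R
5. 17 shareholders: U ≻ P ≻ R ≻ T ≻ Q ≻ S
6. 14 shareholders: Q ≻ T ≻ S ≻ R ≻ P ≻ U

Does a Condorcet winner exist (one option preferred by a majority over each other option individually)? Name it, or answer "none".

Q vs P: 83–49 for Q.
Q vs U: 115–17 for Q.
Q vs R: 77–55 for Q.
Q vs T: 83–49 for Q.
Q vs S: 100–32 for Q.
Q beats every other option head-to-head.

Q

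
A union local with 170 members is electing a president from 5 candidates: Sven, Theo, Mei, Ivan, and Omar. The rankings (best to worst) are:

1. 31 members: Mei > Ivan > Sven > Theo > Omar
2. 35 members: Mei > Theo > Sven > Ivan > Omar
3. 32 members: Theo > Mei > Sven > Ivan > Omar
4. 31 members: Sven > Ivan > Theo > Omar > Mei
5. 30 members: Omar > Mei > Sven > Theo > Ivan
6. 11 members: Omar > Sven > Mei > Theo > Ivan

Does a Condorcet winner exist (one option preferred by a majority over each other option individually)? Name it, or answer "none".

Mei

Mei vs Sven: 128–42 for Mei.
Mei vs Theo: 107–63 for Mei.
Mei vs Ivan: 139–31 for Mei.
Mei vs Omar: 98–72 for Mei.
Mei beats every other option head-to-head.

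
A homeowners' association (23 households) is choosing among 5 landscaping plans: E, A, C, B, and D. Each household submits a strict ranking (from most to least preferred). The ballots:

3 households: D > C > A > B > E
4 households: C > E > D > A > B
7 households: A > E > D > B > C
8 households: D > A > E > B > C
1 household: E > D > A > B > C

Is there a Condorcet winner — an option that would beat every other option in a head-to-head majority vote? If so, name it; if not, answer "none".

none

Checking pairwise contests:
A beats E 18–5.
D beats A 16–7.
E beats C 16–7.
E beats B 20–3.
E beats D 12–11.
Every option loses at least one head-to-head, so there is no Condorcet winner.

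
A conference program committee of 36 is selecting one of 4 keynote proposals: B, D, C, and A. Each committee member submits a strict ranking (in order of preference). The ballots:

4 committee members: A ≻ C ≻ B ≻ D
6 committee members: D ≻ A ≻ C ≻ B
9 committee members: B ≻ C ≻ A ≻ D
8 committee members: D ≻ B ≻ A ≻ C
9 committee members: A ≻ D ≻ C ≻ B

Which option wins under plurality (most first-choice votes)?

D

First-place votes: B 9, D 14, C 0, A 13.
D has the most first-place votes.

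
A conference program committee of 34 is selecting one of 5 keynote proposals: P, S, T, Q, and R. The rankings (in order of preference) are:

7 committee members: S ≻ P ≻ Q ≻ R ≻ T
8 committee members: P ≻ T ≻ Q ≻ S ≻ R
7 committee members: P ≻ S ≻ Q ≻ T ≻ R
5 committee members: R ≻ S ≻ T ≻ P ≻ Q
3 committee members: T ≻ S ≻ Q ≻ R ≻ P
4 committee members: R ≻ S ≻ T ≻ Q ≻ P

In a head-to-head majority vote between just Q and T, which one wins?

Voters preferring Q to T: 14; preferring T to Q: 20.
T wins the head-to-head.

T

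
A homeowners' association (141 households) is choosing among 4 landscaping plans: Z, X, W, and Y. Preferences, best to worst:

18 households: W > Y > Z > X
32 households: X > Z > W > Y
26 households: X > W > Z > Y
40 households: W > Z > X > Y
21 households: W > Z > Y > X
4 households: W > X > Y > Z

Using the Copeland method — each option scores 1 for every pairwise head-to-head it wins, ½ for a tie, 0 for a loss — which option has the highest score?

Z: beats X and Y; loses to W → score 2.
X: beats Y; loses to Z and W → score 1.
W: beats Z, X, and Y → score 3.
Y: loses to Z, X, and W → score 0.
W has the best pairwise record.

W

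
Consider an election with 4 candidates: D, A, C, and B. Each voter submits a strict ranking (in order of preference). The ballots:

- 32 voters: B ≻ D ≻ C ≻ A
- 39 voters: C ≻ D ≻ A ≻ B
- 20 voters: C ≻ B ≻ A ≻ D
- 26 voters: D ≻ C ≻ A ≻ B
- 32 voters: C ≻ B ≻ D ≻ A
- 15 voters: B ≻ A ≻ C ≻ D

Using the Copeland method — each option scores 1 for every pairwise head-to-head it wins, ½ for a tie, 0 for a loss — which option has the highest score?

D: beats A; loses to C and B → score 1.
A: loses to D, C, and B → score 0.
C: beats D, A, and B → score 3.
B: beats D and A; loses to C → score 2.
C has the best pairwise record.

C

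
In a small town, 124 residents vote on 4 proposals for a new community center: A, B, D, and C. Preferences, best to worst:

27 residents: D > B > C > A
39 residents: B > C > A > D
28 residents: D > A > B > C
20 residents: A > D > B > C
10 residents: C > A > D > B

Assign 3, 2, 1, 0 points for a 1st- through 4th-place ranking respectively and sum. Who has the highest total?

B

A: 27·0 + 39·1 + 28·2 + 20·3 + 10·2 = 175
B: 27·2 + 39·3 + 28·1 + 20·1 + 10·0 = 219
D: 27·3 + 39·0 + 28·3 + 20·2 + 10·1 = 215
C: 27·1 + 39·2 + 28·0 + 20·0 + 10·3 = 135
B has the highest Borda score (219).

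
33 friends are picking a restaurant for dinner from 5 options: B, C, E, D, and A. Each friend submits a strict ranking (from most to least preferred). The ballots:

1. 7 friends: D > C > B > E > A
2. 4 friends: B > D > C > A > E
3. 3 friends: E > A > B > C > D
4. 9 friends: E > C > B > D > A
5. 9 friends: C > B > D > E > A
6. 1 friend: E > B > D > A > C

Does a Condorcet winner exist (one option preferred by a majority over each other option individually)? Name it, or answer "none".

C

C vs B: 25–8 for C.
C vs E: 20–13 for C.
C vs D: 21–12 for C.
C vs A: 29–4 for C.
C beats every other option head-to-head.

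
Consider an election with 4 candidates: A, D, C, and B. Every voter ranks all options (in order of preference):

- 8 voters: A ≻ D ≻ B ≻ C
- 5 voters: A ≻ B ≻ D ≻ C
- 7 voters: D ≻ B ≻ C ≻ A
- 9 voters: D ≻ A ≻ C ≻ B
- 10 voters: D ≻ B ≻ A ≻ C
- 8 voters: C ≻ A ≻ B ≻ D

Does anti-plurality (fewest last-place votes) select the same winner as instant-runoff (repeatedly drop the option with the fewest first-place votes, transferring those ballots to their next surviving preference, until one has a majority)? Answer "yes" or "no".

Anti-plurality — last-place votes: A 7, D 8, C 23, B 9. Winner: A.
Instant-runoff — R1 A 13, D 26, C 8, B 0 (D winner). Winner: D.
The two methods disagree.

no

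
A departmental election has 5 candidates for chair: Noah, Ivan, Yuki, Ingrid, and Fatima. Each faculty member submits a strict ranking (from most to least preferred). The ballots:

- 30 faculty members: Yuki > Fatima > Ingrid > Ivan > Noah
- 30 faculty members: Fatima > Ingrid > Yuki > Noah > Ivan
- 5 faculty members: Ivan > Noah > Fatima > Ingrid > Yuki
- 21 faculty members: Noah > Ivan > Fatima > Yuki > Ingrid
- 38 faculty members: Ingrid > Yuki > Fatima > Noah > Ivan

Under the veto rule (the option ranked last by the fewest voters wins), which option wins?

Fatima

Last-place votes: Noah 30, Ivan 68, Yuki 5, Ingrid 21, Fatima 0.
Fatima is ranked last by the fewest voters, so Fatima wins.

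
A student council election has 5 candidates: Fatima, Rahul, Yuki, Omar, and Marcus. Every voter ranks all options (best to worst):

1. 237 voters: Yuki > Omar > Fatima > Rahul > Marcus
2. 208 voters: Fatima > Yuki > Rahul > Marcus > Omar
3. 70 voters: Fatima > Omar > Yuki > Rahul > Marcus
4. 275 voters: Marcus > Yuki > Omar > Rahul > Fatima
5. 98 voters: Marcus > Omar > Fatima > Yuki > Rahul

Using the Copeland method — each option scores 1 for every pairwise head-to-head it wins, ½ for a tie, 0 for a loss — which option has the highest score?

Fatima: beats Rahul and Marcus; loses to Yuki and Omar → score 2.
Rahul: beats Marcus; loses to Fatima, Yuki, and Omar → score 1.
Yuki: beats Fatima, Rahul, Omar, and Marcus → score 4.
Omar: beats Fatima and Rahul; loses to Yuki and Marcus → score 2.
Marcus: beats Omar; loses to Fatima, Rahul, and Yuki → score 1.
Yuki has the best pairwise record.

Yuki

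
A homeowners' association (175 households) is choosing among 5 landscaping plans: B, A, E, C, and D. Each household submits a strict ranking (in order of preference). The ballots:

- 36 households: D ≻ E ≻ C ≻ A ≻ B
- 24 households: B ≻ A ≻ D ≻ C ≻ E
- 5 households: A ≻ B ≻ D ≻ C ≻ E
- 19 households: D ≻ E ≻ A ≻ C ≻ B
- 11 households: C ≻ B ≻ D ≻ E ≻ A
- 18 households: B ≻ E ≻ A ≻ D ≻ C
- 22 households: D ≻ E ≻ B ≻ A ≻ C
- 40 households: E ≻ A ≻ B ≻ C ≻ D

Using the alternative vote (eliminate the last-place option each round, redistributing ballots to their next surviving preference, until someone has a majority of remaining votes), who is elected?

B

Round 1: B 42, A 5, E 40, C 11, D 77. Eliminate A.
Round 2: B 47, E 40, C 11, D 77. Eliminate C.
Round 3: B 58, E 40, D 77. Eliminate E.
Round 4: B 98, D 77. B has a majority.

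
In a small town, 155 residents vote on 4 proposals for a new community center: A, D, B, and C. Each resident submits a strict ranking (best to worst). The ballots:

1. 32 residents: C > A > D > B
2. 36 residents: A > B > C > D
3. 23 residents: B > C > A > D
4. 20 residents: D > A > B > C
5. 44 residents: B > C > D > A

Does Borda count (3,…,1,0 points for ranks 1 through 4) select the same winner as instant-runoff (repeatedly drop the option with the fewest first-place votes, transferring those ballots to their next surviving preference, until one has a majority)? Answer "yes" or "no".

Borda — scores: A 235, D 136, B 293, C 266. Winner: B.
Instant-runoff — R1 A 36, D 20, B 67, C 32 (D out); R2 A 56, B 67, C 32 (C out); R3 A 88, B 67 (A winner). Winner: A.
The two methods disagree.

no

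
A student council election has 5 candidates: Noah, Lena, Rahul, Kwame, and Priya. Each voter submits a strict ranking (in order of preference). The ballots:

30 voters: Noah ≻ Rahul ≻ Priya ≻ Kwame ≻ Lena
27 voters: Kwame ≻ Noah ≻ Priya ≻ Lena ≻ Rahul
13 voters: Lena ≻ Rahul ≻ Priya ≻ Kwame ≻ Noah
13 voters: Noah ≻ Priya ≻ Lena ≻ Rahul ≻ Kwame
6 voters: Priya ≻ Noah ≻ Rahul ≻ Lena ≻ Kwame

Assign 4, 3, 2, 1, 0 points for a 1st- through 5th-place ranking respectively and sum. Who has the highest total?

Noah: 30·4 + 27·3 + 13·0 + 13·4 + 6·3 = 271
Lena: 30·0 + 27·1 + 13·4 + 13·2 + 6·1 = 111
Rahul: 30·3 + 27·0 + 13·3 + 13·1 + 6·2 = 154
Kwame: 30·1 + 27·4 + 13·1 + 13·0 + 6·0 = 151
Priya: 30·2 + 27·2 + 13·2 + 13·3 + 6·4 = 203
Noah has the highest Borda score (271).

Noah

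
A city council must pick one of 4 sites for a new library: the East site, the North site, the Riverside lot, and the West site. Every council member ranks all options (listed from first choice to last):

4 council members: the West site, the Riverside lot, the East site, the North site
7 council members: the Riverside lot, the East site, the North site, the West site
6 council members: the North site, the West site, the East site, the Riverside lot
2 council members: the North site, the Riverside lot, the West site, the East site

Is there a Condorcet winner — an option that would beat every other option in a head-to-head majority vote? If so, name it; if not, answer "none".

Checking pairwise contests:
the Riverside lot beats the East site 13–6.
the East site beats the North site 11–8.
the West site beats the Riverside lot 10–9.
the North site beats the West site 15–4.
Every option loses at least one head-to-head, so there is no Condorcet winner.

none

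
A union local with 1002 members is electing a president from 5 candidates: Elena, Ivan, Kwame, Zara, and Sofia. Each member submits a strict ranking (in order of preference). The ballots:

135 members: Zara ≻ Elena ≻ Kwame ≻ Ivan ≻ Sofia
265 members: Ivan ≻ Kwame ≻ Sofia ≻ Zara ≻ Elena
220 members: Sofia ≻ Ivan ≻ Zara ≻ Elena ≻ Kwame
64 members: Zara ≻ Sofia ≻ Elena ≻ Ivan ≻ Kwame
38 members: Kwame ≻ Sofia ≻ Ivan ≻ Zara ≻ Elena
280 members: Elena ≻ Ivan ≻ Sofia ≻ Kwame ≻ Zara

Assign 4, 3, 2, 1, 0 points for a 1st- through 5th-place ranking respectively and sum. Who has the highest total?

Elena: 135·3 + 265·0 + 220·1 + 64·2 + 38·0 + 280·4 = 1873
Ivan: 135·1 + 265·4 + 220·3 + 64·1 + 38·2 + 280·3 = 2835
Kwame: 135·2 + 265·3 + 220·0 + 64·0 + 38·4 + 280·1 = 1497
Zara: 135·4 + 265·1 + 220·2 + 64·4 + 38·1 + 280·0 = 1539
Sofia: 135·0 + 265·2 + 220·4 + 64·3 + 38·3 + 280·2 = 2276
Ivan has the highest Borda score (2835).

Ivan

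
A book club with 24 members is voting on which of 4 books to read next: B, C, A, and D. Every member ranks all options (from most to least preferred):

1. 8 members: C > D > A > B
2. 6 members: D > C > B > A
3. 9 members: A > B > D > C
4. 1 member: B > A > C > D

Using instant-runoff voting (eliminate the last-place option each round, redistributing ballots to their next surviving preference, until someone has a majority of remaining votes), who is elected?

Round 1: B 1, C 8, A 9, D 6. Eliminate B.
Round 2: C 8, A 10, D 6. Eliminate D.
Round 3: C 14, A 10. C has a majority.

C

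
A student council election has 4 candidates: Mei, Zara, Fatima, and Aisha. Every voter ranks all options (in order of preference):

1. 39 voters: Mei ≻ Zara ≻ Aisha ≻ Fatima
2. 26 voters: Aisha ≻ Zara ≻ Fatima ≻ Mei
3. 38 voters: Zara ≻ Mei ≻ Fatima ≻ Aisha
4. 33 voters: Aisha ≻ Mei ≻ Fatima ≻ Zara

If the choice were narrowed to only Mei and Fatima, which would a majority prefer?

Mei

Voters preferring Mei to Fatima: 110; preferring Fatima to Mei: 26.
Mei wins the head-to-head.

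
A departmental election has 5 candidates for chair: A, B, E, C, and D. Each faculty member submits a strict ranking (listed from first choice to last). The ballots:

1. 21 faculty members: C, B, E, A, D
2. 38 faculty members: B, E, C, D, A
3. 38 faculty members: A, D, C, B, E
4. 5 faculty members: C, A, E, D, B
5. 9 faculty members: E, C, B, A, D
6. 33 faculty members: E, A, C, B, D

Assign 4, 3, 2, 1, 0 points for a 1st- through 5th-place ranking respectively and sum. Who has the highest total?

A: 21·1 + 38·0 + 38·4 + 5·3 + 9·1 + 33·3 = 296
B: 21·3 + 38·4 + 38·1 + 5·0 + 9·2 + 33·1 = 304
E: 21·2 + 38·3 + 38·0 + 5·2 + 9·4 + 33·4 = 334
C: 21·4 + 38·2 + 38·2 + 5·4 + 9·3 + 33·2 = 349
D: 21·0 + 38·1 + 38·3 + 5·1 + 9·0 + 33·0 = 157
C has the highest Borda score (349).

C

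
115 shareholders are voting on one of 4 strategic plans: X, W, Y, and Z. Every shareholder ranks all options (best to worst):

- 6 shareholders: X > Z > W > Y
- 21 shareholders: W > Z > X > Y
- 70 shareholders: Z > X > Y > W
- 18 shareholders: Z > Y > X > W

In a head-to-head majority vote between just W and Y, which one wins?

Voters preferring W to Y: 27; preferring Y to W: 88.
Y wins the head-to-head.

Y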